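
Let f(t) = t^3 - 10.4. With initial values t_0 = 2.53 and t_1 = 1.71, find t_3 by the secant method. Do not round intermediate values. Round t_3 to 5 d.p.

f(t_0) = 5.794277, f(t_1) = -5.399789
t_2 = 1.710000 - (-5.399789)·(1.710000 - 2.530000)/(-5.399789 - (5.794277)) = 2.105551; f(t_2) = -1.065362
t_3 = 2.105551 - (-1.065362)·(2.105551 - 1.710000)/(-1.065362 - (-5.399789)) = 2.202774; f(t_3) = 0.288332

2.20277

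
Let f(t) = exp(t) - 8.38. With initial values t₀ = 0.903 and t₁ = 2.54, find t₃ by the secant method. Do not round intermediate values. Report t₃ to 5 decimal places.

2.07073

Secant update: t_(k+1) = t_k − f(t_k)·(t_k − t_(k-1))/(f(t_k) − f(t_(k-1))).
f(t_0) = -5.913007, f(t_1) = 4.299671
t_2 = 2.540000 - (4.299671)·(2.540000 - 0.903000)/(4.299671 - (-5.913007)) = 1.850802; f(t_2) = -2.015080
t_3 = 1.850802 - (-2.015080)·(1.850802 - 2.540000)/(-2.015080 - (4.299671)) = 2.070730; f(t_3) = -0.449393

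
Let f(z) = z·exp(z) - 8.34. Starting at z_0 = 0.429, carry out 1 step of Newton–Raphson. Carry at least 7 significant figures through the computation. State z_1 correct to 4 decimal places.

Newton update: z ← z − f(z)/f'(z).
f'(z) = (z + 1)·exp(z)
z_0 = 0.429000: f = -7.681176, f' = 2.194545 → z_1 = 0.429000 - (-7.681176)/(2.194545) = 3.929122

3.9291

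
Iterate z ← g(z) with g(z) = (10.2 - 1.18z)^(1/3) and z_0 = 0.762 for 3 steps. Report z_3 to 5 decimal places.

z_1 = g(0.762000) = 2.103007
z_2 = g(2.103007) = 1.976257
z_3 = g(1.976257) = 1.988940

1.98894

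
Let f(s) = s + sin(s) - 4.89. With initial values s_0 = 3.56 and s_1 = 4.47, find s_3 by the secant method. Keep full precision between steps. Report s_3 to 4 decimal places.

Secant update: s_(k+1) = s_k − f(s_k)·(s_k − s_(k-1))/(f(s_k) − f(s_(k-1))).
f(s_0) = -1.736306, f(s_1) = -1.390767
s_2 = 4.470000 - (-1.390767)·(4.470000 - 3.560000)/(-1.390767 - (-1.736306)) = 8.132685; f(s_2) = 4.204098
s_3 = 8.132685 - (4.204098)·(8.132685 - 4.470000)/(4.204098 - (-1.390767)) = 5.380467; f(s_3) = -0.294546

5.3805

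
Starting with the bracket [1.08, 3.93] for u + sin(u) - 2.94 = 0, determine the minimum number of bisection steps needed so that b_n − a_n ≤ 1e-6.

22

Initial width b − a = 3.93 − 1.08 = 2.850000.
After n steps the width is (b−a)/2^n; need (b−a)/2^n ≤ 1e-6.
So n ≥ log₂(2.850000/1e-6) = log₂(2850000.0000) ≈ 21.4425.
Hence n = 22.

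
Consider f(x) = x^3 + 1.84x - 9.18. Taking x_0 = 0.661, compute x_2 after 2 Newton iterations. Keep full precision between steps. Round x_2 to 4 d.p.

2.2404

f'(x) = 3x^2 + 1.84
x_0 = 0.661000: f = -7.674955, f' = 3.150763 → x_1 = 0.661000 - (-7.674955)/(3.150763) = 3.096904
x_1 = 3.096904: f = 26.220125, f' = 30.612437 → x_2 = 3.096904 - (26.220125)/(30.612437) = 2.240385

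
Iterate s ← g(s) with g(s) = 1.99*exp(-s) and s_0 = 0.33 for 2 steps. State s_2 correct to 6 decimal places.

s_1 = g(0.330000) = 1.430658
s_2 = g(1.430658) = 0.475911

0.475911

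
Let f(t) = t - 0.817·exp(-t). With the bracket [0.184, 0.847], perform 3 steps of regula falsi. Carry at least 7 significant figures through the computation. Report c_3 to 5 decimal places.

f(0.184000) = -0.495692, f(0.847000) = 0.496753
step 1: c = 0.515146, f(c) = 0.027059 > 0 → new bracket [0.184000, 0.515146]
step 2: c = 0.498005, f(c) = 0.001480 > 0 → new bracket [0.184000, 0.498005]
step 3: c = 0.497070, f(c) = 0.000081 > 0 → new bracket [0.184000, 0.497070]

0.49707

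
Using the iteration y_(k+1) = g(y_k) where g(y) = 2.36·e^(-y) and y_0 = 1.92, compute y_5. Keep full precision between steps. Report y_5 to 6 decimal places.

y_1 = g(1.920000) = 0.345992
y_2 = g(0.345992) = 1.669742
y_3 = g(1.669742) = 0.444378
y_4 = g(0.444378) = 1.513287
y_5 = g(1.513287) = 0.519637

0.519637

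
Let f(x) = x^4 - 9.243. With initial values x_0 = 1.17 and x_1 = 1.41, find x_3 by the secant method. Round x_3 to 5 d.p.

f(x_0) = -7.369113, f(x_1) = -5.290458
x_2 = 1.410000 - (-5.290458)·(1.410000 - 1.170000)/(-5.290458 - (-7.369113)) = 2.020833; f(x_2) = 7.434134
x_3 = 2.020833 - (7.434134)·(2.020833 - 1.410000)/(7.434134 - (-5.290458)) = 1.663964; f(x_3) = -1.576884

1.66396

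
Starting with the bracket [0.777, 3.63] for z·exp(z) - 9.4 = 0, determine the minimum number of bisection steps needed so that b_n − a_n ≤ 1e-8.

29

Initial width b − a = 3.63 − 0.777 = 2.853000.
After n steps the width is (b−a)/2^n; need (b−a)/2^n ≤ 1e-8.
So n ≥ log₂(2.853000/1e-8) = log₂(285300000.0000) ≈ 28.0879.
Hence n = 29.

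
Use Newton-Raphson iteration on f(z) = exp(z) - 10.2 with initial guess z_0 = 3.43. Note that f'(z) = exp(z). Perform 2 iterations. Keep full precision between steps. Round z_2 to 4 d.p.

2.4057

Newton update: z ← z − f(z)/f'(z).
z_0 = 3.430000: f = 20.676643, f' = 30.876643 → z_1 = 3.430000 - (20.676643)/(30.876643) = 2.760347
z_1 = 2.760347: f = 5.605323, f' = 15.805323 → z_2 = 2.760347 - (5.605323)/(15.805323) = 2.405699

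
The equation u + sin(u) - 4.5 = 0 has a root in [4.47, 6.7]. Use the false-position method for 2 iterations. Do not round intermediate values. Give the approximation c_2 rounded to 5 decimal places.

5.27543

False-position update: c = (a·f(b) − b·f(a))/(f(b) − f(a)); replace the endpoint whose sign matches f(c).
f(4.470000) = -1.000767, f(6.700000) = 2.604850
step 1: c = 5.088954, f(c) = -0.340979 < 0 → new bracket [5.088954, 6.700000]
step 2: c = 5.275432, f(c) = -0.070202 < 0 → new bracket [5.275432, 6.700000]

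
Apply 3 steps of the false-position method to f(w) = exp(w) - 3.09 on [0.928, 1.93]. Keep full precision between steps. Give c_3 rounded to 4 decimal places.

1.1194

False-position update: c = (a·f(b) − b·f(a))/(f(b) − f(a)); replace the endpoint whose sign matches f(c).
f(0.928000) = -0.560555, f(1.930000) = 3.799510
step 1: c = 1.056823, f(c) = -0.212785 < 0 → new bracket [1.056823, 1.930000]
step 2: c = 1.103130, f(c) = -0.076416 < 0 → new bracket [1.103130, 1.930000]
step 3: c = 1.119432, f(c) = -0.026885 < 0 → new bracket [1.119432, 1.930000]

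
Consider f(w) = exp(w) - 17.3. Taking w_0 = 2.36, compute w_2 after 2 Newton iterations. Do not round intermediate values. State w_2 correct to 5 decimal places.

f'(w) = exp(w)
w_0 = 2.360000: f = -6.709049, f' = 10.590951 → w_1 = 2.360000 - (-6.709049)/(10.590951) = 2.993470
w_1 = 2.993470: f = 2.654803, f' = 19.954803 → w_2 = 2.993470 - (2.654803)/(19.954803) = 2.860429

2.86043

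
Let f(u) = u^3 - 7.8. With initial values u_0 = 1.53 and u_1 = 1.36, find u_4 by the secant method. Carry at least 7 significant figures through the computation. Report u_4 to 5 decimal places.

f(u_0) = -4.218423, f(u_1) = -5.284544
u_2 = 1.360000 - (-5.284544)·(1.360000 - 1.530000)/(-5.284544 - (-4.218423)) = 2.202655; f(u_2) = 2.886601
u_3 = 2.202655 - (2.886601)·(2.202655 - 1.360000)/(2.886601 - (-5.284544)) = 1.904972; f(u_3) = -0.887007
u_4 = 1.904972 - (-0.887007)·(1.904972 - 2.202655)/(-0.887007 - (2.886601)) = 1.974944; f(u_4) = -0.096916

1.97494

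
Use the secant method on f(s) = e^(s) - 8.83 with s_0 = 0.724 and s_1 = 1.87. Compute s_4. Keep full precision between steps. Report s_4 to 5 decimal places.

2.17164

Secant update: s_(k+1) = s_k − f(s_k)·(s_k − s_(k-1))/(f(s_k) − f(s_(k-1))).
f(s_0) = -6.767333, f(s_1) = -2.341704
s_2 = 1.870000 - (-2.341704)·(1.870000 - 0.724000)/(-2.341704 - (-6.767333)) = 2.476375; f(s_2) = 3.068060
s_3 = 2.476375 - (3.068060)·(2.476375 - 1.870000)/(3.068060 - (-2.341704)) = 2.132479; f(s_3) = -0.394244
s_4 = 2.132479 - (-0.394244)·(2.132479 - 2.476375)/(-0.394244 - (3.068060)) = 2.171638; f(s_4) = -0.057359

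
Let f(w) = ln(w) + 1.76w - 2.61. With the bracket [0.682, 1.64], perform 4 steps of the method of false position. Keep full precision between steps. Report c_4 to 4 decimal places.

f(0.682000) = -1.792406, f(1.640000) = 0.771096
step 1: c = 1.351836, f(c) = 0.070694 > 0 → new bracket [0.682000, 1.351836]
step 2: c = 1.326419, f(c) = 0.006981 > 0 → new bracket [0.682000, 1.326419]
step 3: c = 1.323919, f(c) = 0.000694 > 0 → new bracket [0.682000, 1.323919]
step 4: c = 1.323671, f(c) = 0.000069 > 0 → new bracket [0.682000, 1.323671]

1.3237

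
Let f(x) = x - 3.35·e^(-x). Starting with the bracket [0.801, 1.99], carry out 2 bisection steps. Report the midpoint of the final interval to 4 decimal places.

f(0.801000) = -0.702748, f(1.990000) = 1.532070 (opposite signs)
step 1: m = 1.395500, f(m) = 0.565674 > 0 → root in [0.801000, 1.395500]
step 2: m = 1.098250, f(m) = -0.018821 < 0 → root in [1.098250, 1.395500]
Midpoint of [1.098250, 1.395500] = 1.246875

1.2469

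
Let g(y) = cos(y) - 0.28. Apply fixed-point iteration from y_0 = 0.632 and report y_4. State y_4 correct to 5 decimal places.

0.57040

y_1 = g(0.632000) = 0.526848
y_2 = g(0.526848) = 0.584396
y_3 = g(0.584396) = 0.554045
y_4 = g(0.554045) = 0.570403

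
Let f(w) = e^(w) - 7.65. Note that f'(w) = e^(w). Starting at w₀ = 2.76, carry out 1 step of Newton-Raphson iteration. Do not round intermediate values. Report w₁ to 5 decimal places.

2.24418

Newton update: w ← w − f(w)/f'(w).
w_0 = 2.760000: f = 8.149843, f' = 15.799843 → w_1 = 2.760000 - (8.149843)/(15.799843) = 2.244182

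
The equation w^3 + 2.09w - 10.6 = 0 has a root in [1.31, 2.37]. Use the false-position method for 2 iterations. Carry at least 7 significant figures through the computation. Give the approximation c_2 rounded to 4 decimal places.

False-position update: c = (a·f(b) − b·f(a))/(f(b) − f(a)); replace the endpoint whose sign matches f(c).
f(1.310000) = -5.614009, f(2.370000) = 7.665353
step 1: c = 1.758128, f(c) = -1.491118 < 0 → new bracket [1.758128, 2.370000]
step 2: c = 1.857770, f(c) = -0.305519 < 0 → new bracket [1.857770, 2.370000]

1.8578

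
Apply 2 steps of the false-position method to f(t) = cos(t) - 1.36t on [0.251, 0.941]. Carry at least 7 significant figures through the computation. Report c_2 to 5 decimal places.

f(0.251000) = 0.627305, f(0.941000) = -0.690780
step 1: c = 0.579386, f(c) = 0.048834 > 0 → new bracket [0.579386, 0.941000]
step 2: c = 0.603262, f(c) = 0.003053 > 0 → new bracket [0.603262, 0.941000]

0.60326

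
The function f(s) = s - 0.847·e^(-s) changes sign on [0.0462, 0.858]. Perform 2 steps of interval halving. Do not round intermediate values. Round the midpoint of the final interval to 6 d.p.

0.553575

f(0.046200) = -0.762559, f(0.858000) = 0.498864 (opposite signs)
step 1: m = 0.452100, f(m) = -0.086838 < 0 → root in [0.452100, 0.858000]
step 2: m = 0.655050, f(m) = 0.215105 > 0 → root in [0.452100, 0.655050]
Midpoint of [0.452100, 0.655050] = 0.553575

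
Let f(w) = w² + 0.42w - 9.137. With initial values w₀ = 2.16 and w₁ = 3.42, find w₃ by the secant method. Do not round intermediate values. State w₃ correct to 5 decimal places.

2.81403

f(w_0) = -3.564200, f(w_1) = 3.995800
w_2 = 3.420000 - (3.995800)·(3.420000 - 2.160000)/(3.995800 - (-3.564200)) = 2.754033; f(w_2) = -0.395606
w_3 = 2.754033 - (-0.395606)·(2.754033 - 3.420000)/(-0.395606 - (3.995800)) = 2.814028; f(w_3) = -0.036355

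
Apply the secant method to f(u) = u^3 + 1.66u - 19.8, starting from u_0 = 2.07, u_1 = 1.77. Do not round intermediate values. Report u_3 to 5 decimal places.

2.45322

Secant update: u_(k+1) = u_k − f(u_k)·(u_k − u_(k-1))/(f(u_k) − f(u_(k-1))).
f(u_0) = -7.494057, f(u_1) = -11.316567
u_2 = 1.770000 - (-11.316567)·(1.770000 - 2.070000)/(-11.316567 - (-7.494057)) = 2.658152; f(u_2) = 3.394430
u_3 = 2.658152 - (3.394430)·(2.658152 - 1.770000)/(3.394430 - (-11.316567)) = 2.453219; f(u_3) = -0.963489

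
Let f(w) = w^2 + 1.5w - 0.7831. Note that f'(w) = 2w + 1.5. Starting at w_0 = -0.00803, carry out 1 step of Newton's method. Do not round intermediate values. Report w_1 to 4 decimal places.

0.5278

Newton update: w ← w − f(w)/f'(w).
w_0 = -0.008030: f = -0.795081, f' = 1.483940 → w_1 = -0.008030 - (-0.795081)/(1.483940) = 0.527760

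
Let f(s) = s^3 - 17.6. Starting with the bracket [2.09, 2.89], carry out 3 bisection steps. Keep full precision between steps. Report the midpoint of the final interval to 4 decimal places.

f(2.090000) = -8.470671, f(2.890000) = 6.537569 (opposite signs)
step 1: m = 2.490000, f(m) = -2.161751 < 0 → root in [2.490000, 2.890000]
step 2: m = 2.690000, f(m) = 1.865109 > 0 → root in [2.490000, 2.690000]
step 3: m = 2.590000, f(m) = -0.226021 < 0 → root in [2.590000, 2.690000]
Midpoint of [2.590000, 2.690000] = 2.640000

2.6400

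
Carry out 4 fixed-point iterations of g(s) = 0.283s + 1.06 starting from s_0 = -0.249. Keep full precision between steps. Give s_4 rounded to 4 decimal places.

s_1 = g(-0.249000) = 0.989533
s_2 = g(0.989533) = 1.340038
s_3 = g(1.340038) = 1.439231
s_4 = g(1.439231) = 1.467302

1.4673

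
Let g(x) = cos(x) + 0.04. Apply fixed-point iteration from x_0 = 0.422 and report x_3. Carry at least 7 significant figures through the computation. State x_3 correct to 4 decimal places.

x_1 = g(0.422000) = 0.952272
x_2 = g(0.952272) = 0.619834
x_3 = g(0.619834) = 0.853975

0.8540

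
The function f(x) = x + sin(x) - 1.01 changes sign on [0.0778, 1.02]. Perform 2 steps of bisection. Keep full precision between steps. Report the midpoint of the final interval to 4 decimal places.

0.4311

f(0.077800) = -0.854478, f(1.020000) = 0.862108 (opposite signs)
step 1: m = 0.548900, f(m) = 0.060649 > 0 → root in [0.077800, 0.548900]
step 2: m = 0.313350, f(m) = -0.388403 < 0 → root in [0.313350, 0.548900]
Midpoint of [0.313350, 0.548900] = 0.431125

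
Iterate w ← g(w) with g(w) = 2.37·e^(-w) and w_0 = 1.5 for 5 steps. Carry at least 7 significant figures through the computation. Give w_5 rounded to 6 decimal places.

0.634065

w_1 = g(1.500000) = 0.528818
w_2 = g(0.528818) = 1.396643
w_3 = g(1.396643) = 0.586400
w_4 = g(0.586400) = 1.318494
w_5 = g(1.318494) = 0.634065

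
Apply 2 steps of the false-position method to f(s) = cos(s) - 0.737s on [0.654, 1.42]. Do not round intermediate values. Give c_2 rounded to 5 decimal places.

0.87069

f(0.654000) = 0.311659, f(1.420000) = -0.896315
step 1: c = 0.851629, f(c) = 0.031108 > 0 → new bracket [0.851629, 1.420000]
step 2: c = 0.870693, f(c) = 0.002595 > 0 → new bracket [0.870693, 1.420000]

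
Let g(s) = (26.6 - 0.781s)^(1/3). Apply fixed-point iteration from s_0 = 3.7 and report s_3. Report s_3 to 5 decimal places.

s_1 = g(3.700000) = 2.872846
s_2 = g(2.872846) = 2.898704
s_3 = g(2.898704) = 2.897902

2.89790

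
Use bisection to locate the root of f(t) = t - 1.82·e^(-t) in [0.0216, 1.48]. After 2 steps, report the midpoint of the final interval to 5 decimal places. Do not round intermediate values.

0.93310

f(0.021600) = -1.759510, f(1.480000) = 1.065699 (opposite signs)
step 1: m = 0.750800, f(m) = -0.108220 < 0 → root in [0.750800, 1.480000]
step 2: m = 1.115400, f(m) = 0.518833 > 0 → root in [0.750800, 1.115400]
Midpoint of [0.750800, 1.115400] = 0.933100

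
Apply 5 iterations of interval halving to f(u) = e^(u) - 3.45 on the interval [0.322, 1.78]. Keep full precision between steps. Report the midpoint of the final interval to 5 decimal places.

f(0.322000) = -2.070115, f(1.780000) = 2.479856 (opposite signs)
step 1: m = 1.051000, f(m) = -0.589490 < 0 → root in [1.051000, 1.780000]
step 2: m = 1.415500, f(m) = 0.668545 > 0 → root in [1.051000, 1.415500]
step 3: m = 1.233250, f(m) = -0.017633 < 0 → root in [1.233250, 1.415500]
step 4: m = 1.324375, f(m) = 0.309835 > 0 → root in [1.233250, 1.324375]
step 5: m = 1.278812, f(m) = 0.142371 > 0 → root in [1.233250, 1.278812]
Midpoint of [1.233250, 1.278812] = 1.256031

1.25603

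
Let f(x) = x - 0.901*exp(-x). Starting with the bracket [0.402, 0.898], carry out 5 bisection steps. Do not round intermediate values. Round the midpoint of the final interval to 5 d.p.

f(0.402000) = -0.200752, f(0.898000) = 0.530947 (opposite signs)
step 1: m = 0.650000, f(m) = 0.179637 > 0 → root in [0.402000, 0.650000]
step 2: m = 0.526000, f(m) = -0.006459 < 0 → root in [0.526000, 0.650000]
step 3: m = 0.588000, f(m) = 0.087551 > 0 → root in [0.526000, 0.588000]
step 4: m = 0.557000, f(m) = 0.040794 > 0 → root in [0.526000, 0.557000]
step 5: m = 0.541500, f(m) = 0.017231 > 0 → root in [0.526000, 0.541500]
Midpoint of [0.526000, 0.541500] = 0.533750

0.53375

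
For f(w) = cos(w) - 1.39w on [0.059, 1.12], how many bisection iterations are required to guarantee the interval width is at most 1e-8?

Initial width b − a = 1.12 − 0.059 = 1.061000.
After n steps the width is (b−a)/2^n; need (b−a)/2^n ≤ 1e-8.
So n ≥ log₂(1.061000/1e-8) = log₂(106100000.0000) ≈ 26.6608.
Hence n = 27.

27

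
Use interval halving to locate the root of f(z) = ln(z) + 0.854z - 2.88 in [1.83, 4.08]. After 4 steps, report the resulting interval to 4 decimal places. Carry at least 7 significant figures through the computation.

f(1.830000) = -0.712864, f(4.080000) = 2.010417 (opposite signs)
step 1: m = 2.955000, f(m) = 0.727069 > 0 → root in [1.830000, 2.955000]
step 2: m = 2.392500, f(m) = 0.035534 > 0 → root in [1.830000, 2.392500]
step 3: m = 2.111250, f(m) = -0.329712 < 0 → root in [2.111250, 2.392500]
step 4: m = 2.251875, f(m) = -0.145136 < 0 → root in [2.251875, 2.392500]

[2.2519, 2.3925]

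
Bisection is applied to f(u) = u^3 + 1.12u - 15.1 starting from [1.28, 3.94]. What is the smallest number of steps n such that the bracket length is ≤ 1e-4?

Initial width b − a = 3.94 − 1.28 = 2.660000.
After n steps the width is (b−a)/2^n; need (b−a)/2^n ≤ 1e-4.
So n ≥ log₂(2.660000/1e-4) = log₂(26600.0000) ≈ 14.6991.
Hence n = 15.

15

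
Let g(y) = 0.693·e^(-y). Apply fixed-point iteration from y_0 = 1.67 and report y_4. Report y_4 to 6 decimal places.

y_1 = g(1.670000) = 0.130455
y_2 = g(0.130455) = 0.608243
y_3 = g(0.608243) = 0.377204
y_4 = g(0.377204) = 0.475243

0.475243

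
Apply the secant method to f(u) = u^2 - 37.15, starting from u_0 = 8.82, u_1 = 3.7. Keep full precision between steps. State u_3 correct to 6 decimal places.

f(u_0) = 40.642400, f(u_1) = -23.460000
u_2 = 3.700000 - (-23.460000)·(3.700000 - 8.820000)/(-23.460000 - (40.642400)) = 5.573802; f(u_2) = -6.082732
u_3 = 5.573802 - (-6.082732)·(5.573802 - 3.700000)/(-6.082732 - (-23.460000)) = 6.229707; f(u_3) = 1.659247

6.229707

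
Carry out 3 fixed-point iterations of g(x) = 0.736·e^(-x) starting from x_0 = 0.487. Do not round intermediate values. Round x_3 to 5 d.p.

x_1 = g(0.487000) = 0.452248
x_2 = g(0.452248) = 0.468241
x_3 = g(0.468241) = 0.460812

0.46081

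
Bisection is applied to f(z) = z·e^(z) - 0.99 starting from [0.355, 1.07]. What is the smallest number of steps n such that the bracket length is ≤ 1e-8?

27

Initial width b − a = 1.07 − 0.355 = 0.715000.
After n steps the width is (b−a)/2^n; need (b−a)/2^n ≤ 1e-8.
So n ≥ log₂(0.715000/1e-8) = log₂(71500000.0000) ≈ 26.0914.
Hence n = 27.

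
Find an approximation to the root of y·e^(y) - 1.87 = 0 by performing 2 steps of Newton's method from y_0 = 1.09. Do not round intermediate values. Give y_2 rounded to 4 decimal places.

0.8237

Newton update: y ← y − f(y)/f'(y).
f'(y) = (y + 1)·e^(y)
y_0 = 1.090000: f = 1.371959, f' = 6.216233 → y_1 = 1.090000 - (1.371959)/(6.216233) = 0.869294
y_1 = 0.869294: f = 0.203464, f' = 4.458690 → y_2 = 0.869294 - (0.203464)/(4.458690) = 0.823661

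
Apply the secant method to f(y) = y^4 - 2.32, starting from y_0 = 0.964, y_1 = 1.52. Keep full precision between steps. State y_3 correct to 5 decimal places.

f(y_0) = -1.456409, f(y_1) = 3.017948
y_2 = 1.520000 - (3.017948)·(1.520000 - 0.964000)/(3.017948 - (-1.456409)) = 1.144979; f(y_2) = -0.601341
y_3 = 1.144979 - (-0.601341)·(1.144979 - 1.520000)/(-0.601341 - (3.017948)) = 1.207288; f(y_3) = -0.195564

1.20729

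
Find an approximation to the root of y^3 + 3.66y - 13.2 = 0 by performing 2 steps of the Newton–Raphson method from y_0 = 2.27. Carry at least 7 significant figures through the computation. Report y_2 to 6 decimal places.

f'(y) = 3y^2 + 3.66
y_0 = 2.270000: f = 6.805283, f' = 19.118700 → y_1 = 2.270000 - (6.805283)/(19.118700) = 1.914051
y_1 = 1.914051: f = 0.817726, f' = 14.650773 → y_2 = 1.914051 - (0.817726)/(14.650773) = 1.858236

1.858236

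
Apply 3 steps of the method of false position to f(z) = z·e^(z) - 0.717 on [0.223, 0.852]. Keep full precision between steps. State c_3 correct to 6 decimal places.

False-position update: c = (a·f(b) − b·f(a))/(f(b) − f(a)); replace the endpoint whose sign matches f(c).
f(0.223000) = -0.438290, f(0.852000) = 1.280370
step 1: c = 0.383407, f(c) = -0.154437 < 0 → new bracket [0.383407, 0.852000]
step 2: c = 0.433844, f(c) = -0.047501 < 0 → new bracket [0.433844, 0.852000]
step 3: c = 0.448803, f(c) = -0.013980 < 0 → new bracket [0.448803, 0.852000]

0.448803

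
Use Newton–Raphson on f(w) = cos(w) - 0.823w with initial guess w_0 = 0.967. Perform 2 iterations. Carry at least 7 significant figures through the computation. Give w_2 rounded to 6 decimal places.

0.824735

f'(w) = -sin(w) - 0.823
w_0 = 0.967000: f = -0.228069, f' = -1.646186 → w_1 = 0.967000 - (-0.228069)/(-1.646186) = 0.828456
w_1 = 0.828456: f = -0.005805, f' = -1.559888 → w_2 = 0.828456 - (-0.005805)/(-1.559888) = 0.824735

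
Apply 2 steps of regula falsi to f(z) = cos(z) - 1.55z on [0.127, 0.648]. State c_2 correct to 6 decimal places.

0.549824

f(0.127000) = 0.795096, f(0.648000) = -0.207107
step 1: c = 0.540334, f(c) = 0.020019 > 0 → new bracket [0.540334, 0.648000]
step 2: c = 0.549824, f(c) = 0.000390 > 0 → new bracket [0.549824, 0.648000]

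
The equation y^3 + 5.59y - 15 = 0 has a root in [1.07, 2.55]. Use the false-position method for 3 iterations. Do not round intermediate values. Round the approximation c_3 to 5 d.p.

1.72864

False-position update: c = (a·f(b) − b·f(a))/(f(b) − f(a)); replace the endpoint whose sign matches f(c).
f(1.070000) = -7.793657, f(2.550000) = 15.835875
step 1: c = 1.558144, f(c) = -2.507094 < 0 → new bracket [1.558144, 2.550000]
step 2: c = 1.693710, f(c) = -0.673500 < 0 → new bracket [1.693710, 2.550000]
step 3: c = 1.728642, f(c) = -0.171359 < 0 → new bracket [1.728642, 2.550000]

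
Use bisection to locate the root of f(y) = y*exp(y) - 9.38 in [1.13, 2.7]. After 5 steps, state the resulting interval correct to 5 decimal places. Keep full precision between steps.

f(1.130000) = -5.881908, f(2.700000) = 30.795276 (opposite signs)
step 1: m = 1.915000, f(m) = 3.616988 > 0 → root in [1.130000, 1.915000]
step 2: m = 1.522500, f(m) = -2.401362 < 0 → root in [1.522500, 1.915000]
step 3: m = 1.718750, f(m) = 0.206418 > 0 → root in [1.522500, 1.718750]
step 4: m = 1.620625, f(m) = -1.185716 < 0 → root in [1.620625, 1.718750]
step 5: m = 1.669687, f(m) = -0.513111 < 0 → root in [1.669687, 1.718750]

[1.66969, 1.71875]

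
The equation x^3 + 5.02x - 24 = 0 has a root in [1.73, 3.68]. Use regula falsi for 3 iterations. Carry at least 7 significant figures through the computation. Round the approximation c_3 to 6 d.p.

False-position update: c = (a·f(b) − b·f(a))/(f(b) − f(a)); replace the endpoint whose sign matches f(c).
f(1.730000) = -10.137683, f(3.680000) = 44.309632
step 1: c = 2.093075, f(c) = -4.323072 < 0 → new bracket [2.093075, 3.680000]
step 2: c = 2.234141, f(c) = -1.633157 < 0 → new bracket [2.234141, 3.680000]
step 3: c = 2.285538, f(c) = -0.587679 < 0 → new bracket [2.285538, 3.680000]

2.285538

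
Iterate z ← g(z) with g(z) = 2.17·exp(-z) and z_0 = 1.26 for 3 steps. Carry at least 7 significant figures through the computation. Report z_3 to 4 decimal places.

z_1 = g(1.260000) = 0.615529
z_2 = g(0.615529) = 1.172570
z_3 = g(1.172570) = 0.671768

0.6718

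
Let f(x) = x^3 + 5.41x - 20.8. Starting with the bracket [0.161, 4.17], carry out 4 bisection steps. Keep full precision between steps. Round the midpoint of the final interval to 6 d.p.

f(0.161000) = -19.924817, f(4.170000) = 74.271413 (opposite signs)
step 1: m = 2.165500, f(m) = 1.070230 > 0 → root in [0.161000, 2.165500]
step 2: m = 1.163250, f(m) = -12.932765 < 0 → root in [1.163250, 2.165500]
step 3: m = 1.664375, f(m) = -7.185173 < 0 → root in [1.664375, 2.165500]
step 4: m = 1.914937, f(m) = -3.418140 < 0 → root in [1.914937, 2.165500]
Midpoint of [1.914937, 2.165500] = 2.040219

2.040219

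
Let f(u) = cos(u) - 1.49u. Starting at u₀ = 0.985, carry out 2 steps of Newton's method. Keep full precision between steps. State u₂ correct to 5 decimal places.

0.56648

Newton update: u ← u − f(u)/f'(u).
f'(u) = -sin(u) - 1.49
u_0 = 0.985000: f = -0.914787, f' = -2.323272 → u_1 = 0.985000 - (-0.914787)/(-2.323272) = 0.591251
u_1 = 0.591251: f = -0.050719, f' = -2.047400 → u_2 = 0.591251 - (-0.050719)/(-2.047400) = 0.566478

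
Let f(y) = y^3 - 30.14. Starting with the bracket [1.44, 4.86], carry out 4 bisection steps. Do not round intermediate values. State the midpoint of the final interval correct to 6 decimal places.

f(1.440000) = -27.154016, f(4.860000) = 84.651256 (opposite signs)
step 1: m = 3.150000, f(m) = 1.115875 > 0 → root in [1.440000, 3.150000]
step 2: m = 2.295000, f(m) = -18.052178 < 0 → root in [2.295000, 3.150000]
step 3: m = 2.722500, f(m) = -9.960813 < 0 → root in [2.722500, 3.150000]
step 4: m = 2.936250, f(m) = -4.824933 < 0 → root in [2.936250, 3.150000]
Midpoint of [2.936250, 3.150000] = 3.043125

3.043125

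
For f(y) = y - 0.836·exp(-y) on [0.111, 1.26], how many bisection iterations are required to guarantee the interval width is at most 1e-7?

24

Initial width b − a = 1.26 − 0.111 = 1.149000.
After n steps the width is (b−a)/2^n; need (b−a)/2^n ≤ 1e-7.
So n ≥ log₂(1.149000/1e-7) = log₂(11490000.0000) ≈ 23.4539.
Hence n = 24.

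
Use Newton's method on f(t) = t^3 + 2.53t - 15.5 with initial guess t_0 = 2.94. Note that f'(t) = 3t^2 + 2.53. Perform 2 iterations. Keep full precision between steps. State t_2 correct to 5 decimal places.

2.16826

t_0 = 2.940000: f = 17.350384, f' = 28.460800 → t_1 = 2.940000 - (17.350384)/(28.460800) = 2.330376
t_1 = 2.330376: f = 3.051315, f' = 18.821958 → t_2 = 2.330376 - (3.051315)/(18.821958) = 2.168261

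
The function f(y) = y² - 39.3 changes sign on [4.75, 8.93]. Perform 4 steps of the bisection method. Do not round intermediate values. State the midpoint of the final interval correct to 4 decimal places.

f(4.750000) = -16.737500, f(8.930000) = 40.444900 (opposite signs)
step 1: m = 6.840000, f(m) = 7.485600 > 0 → root in [4.750000, 6.840000]
step 2: m = 5.795000, f(m) = -5.717975 < 0 → root in [5.795000, 6.840000]
step 3: m = 6.317500, f(m) = 0.610806 > 0 → root in [5.795000, 6.317500]
step 4: m = 6.056250, f(m) = -2.621836 < 0 → root in [6.056250, 6.317500]
Midpoint of [6.056250, 6.317500] = 6.186875

6.1869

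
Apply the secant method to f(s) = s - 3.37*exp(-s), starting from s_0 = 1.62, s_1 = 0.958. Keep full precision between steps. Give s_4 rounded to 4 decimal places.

1.1103

Secant update: s_(k+1) = s_k − f(s_k)·(s_k − s_(k-1))/(f(s_k) − f(s_(k-1))).
f(s_0) = 0.953081, f(s_1) = -0.334932
s_2 = 0.958000 - (-0.334932)·(0.958000 - 1.620000)/(-0.334932 - (0.953081)) = 1.130145; f(s_2) = 0.041681
s_3 = 1.130145 - (0.041681)·(1.130145 - 0.958000)/(0.041681 - (-0.334932)) = 1.111093; f(s_3) = 0.001693
s_4 = 1.111093 - (0.001693)·(1.111093 - 1.130145)/(0.001693 - (0.041681)) = 1.110287; f(s_4) = -0.000009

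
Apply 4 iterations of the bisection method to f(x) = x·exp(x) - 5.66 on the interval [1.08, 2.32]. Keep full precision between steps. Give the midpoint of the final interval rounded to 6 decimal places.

f(1.080000) = -2.479746, f(2.320000) = 17.947564 (opposite signs)
step 1: m = 1.700000, f(m) = 3.645711 > 0 → root in [1.080000, 1.700000]
step 2: m = 1.390000, f(m) = -0.079358 < 0 → root in [1.390000, 1.700000]
step 3: m = 1.545000, f(m) = 1.582916 > 0 → root in [1.390000, 1.545000]
step 4: m = 1.467500, f(m) = 0.706566 > 0 → root in [1.390000, 1.467500]
Midpoint of [1.390000, 1.467500] = 1.428750

1.428750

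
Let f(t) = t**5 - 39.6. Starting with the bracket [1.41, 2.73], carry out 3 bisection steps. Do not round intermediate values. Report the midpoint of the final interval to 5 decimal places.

2.15250

f(1.410000) = -34.026916, f(2.730000) = 112.039811 (opposite signs)
step 1: m = 2.070000, f(m) = -1.594038 < 0 → root in [2.070000, 2.730000]
step 2: m = 2.400000, f(m) = 40.026240 > 0 → root in [2.070000, 2.400000]
step 3: m = 2.235000, f(m) = 16.168330 > 0 → root in [2.070000, 2.235000]
Midpoint of [2.070000, 2.235000] = 2.152500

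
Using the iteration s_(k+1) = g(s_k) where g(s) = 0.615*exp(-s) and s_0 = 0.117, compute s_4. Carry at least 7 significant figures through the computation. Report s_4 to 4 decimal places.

0.3997

s_1 = g(0.117000) = 0.547095
s_2 = g(0.547095) = 0.355856
s_3 = g(0.355856) = 0.430853
s_4 = g(0.430853) = 0.399722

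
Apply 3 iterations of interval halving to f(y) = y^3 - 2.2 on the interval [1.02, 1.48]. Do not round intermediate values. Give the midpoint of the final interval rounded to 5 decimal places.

1.27875

f(1.020000) = -1.138792, f(1.480000) = 1.041792 (opposite signs)
step 1: m = 1.250000, f(m) = -0.246875 < 0 → root in [1.250000, 1.480000]
step 2: m = 1.365000, f(m) = 0.343302 > 0 → root in [1.250000, 1.365000]
step 3: m = 1.307500, f(m) = 0.035245 > 0 → root in [1.250000, 1.307500]
Midpoint of [1.250000, 1.307500] = 1.278750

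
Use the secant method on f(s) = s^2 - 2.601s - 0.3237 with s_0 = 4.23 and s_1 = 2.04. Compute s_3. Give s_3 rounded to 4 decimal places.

Secant update: s_(k+1) = s_k − f(s_k)·(s_k − s_(k-1))/(f(s_k) − f(s_(k-1))).
f(s_0) = 6.566970, f(s_1) = -1.468140
s_2 = 2.040000 - (-1.468140)·(2.040000 - 4.230000)/(-1.468140 - (6.566970)) = 2.440147; f(s_2) = -0.716205
s_3 = 2.440147 - (-0.716205)·(2.440147 - 2.040000)/(-0.716205 - (-1.468140)) = 2.821280; f(s_3) = 0.297771

2.8213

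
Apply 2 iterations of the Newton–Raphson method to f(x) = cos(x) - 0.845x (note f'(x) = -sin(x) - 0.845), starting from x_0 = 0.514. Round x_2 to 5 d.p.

0.81337

x_0 = 0.514000: f = 0.436455, f' = -1.336664 → x_1 = 0.514000 - (0.436455)/(-1.336664) = 0.840525
x_1 = 0.840525: f = -0.043172, f' = -1.589994 → x_2 = 0.840525 - (-0.043172)/(-1.589994) = 0.813373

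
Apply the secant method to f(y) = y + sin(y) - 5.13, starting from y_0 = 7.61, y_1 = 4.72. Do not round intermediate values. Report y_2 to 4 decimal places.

f(y_0) = 3.450384, f(y_1) = -1.409971
y_2 = 4.720000 - (-1.409971)·(4.720000 - 7.610000)/(-1.409971 - (3.450384)) = 5.558378; f(y_2) = -0.234613

5.5584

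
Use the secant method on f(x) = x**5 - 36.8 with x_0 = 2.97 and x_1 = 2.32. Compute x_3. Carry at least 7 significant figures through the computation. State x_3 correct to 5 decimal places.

f(x_0) = 194.290582, f(x_1) = 30.410933
x_2 = 2.320000 - (30.410933)·(2.320000 - 2.970000)/(30.410933 - (194.290582)) = 2.199380; f(x_2) = 14.663782
x_3 = 2.199380 - (14.663782)·(2.199380 - 2.320000)/(14.663782 - (30.410933)) = 2.087059; f(x_3) = 2.798040

2.08706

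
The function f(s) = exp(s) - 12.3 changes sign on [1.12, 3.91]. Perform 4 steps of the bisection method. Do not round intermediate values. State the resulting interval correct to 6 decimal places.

[2.340625, 2.515000]

f(1.120000) = -9.235146, f(3.910000) = 37.598952 (opposite signs)
step 1: m = 2.515000, f(m) = 0.066609 > 0 → root in [1.120000, 2.515000]
step 2: m = 1.817500, f(m) = -6.143552 < 0 → root in [1.817500, 2.515000]
step 3: m = 2.166250, f(m) = -3.574498 < 0 → root in [2.166250, 2.515000]
step 4: m = 2.340625, f(m) = -1.912273 < 0 → root in [2.340625, 2.515000]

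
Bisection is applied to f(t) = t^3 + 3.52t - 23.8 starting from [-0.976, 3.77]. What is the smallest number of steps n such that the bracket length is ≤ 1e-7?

Initial width b − a = 3.77 − -0.976 = 4.746000.
After n steps the width is (b−a)/2^n; need (b−a)/2^n ≤ 1e-7.
So n ≥ log₂(4.746000/1e-7) = log₂(47460000.0000) ≈ 25.5002.
Hence n = 26.

26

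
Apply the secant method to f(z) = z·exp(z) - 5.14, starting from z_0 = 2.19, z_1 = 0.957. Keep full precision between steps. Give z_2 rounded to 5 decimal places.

1.14821

f(z_0) = 14.428117, f(z_1) = -2.648093
z_2 = 0.957000 - (-2.648093)·(0.957000 - 2.190000)/(-2.648093 - (14.428117)) = 1.148207; f(z_2) = -1.520234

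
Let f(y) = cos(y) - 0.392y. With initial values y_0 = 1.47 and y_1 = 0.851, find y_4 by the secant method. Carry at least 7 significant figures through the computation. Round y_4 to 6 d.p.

1.117398

f(y_0) = -0.475614, f(y_1) = 0.325640
y_2 = 0.851000 - (0.325640)·(0.851000 - 1.470000)/(0.325640 - (-0.475614)) = 1.102569; f(y_2) = 0.019098
y_3 = 1.102569 - (0.019098)·(1.102569 - 0.851000)/(0.019098 - (0.325640)) = 1.118242; f(y_3) = -0.001087
y_4 = 1.118242 - (-0.001087)·(1.118242 - 1.102569)/(-0.001087 - (0.019098)) = 1.117398; f(y_4) = 0.000003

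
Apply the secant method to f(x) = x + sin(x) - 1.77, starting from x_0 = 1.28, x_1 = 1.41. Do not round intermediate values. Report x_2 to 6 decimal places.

0.897548

f(x_0) = 0.468016, f(x_1) = 0.627100
x_2 = 1.410000 - (0.627100)·(1.410000 - 1.280000)/(0.627100 - (0.468016)) = 0.897548; f(x_2) = -0.090651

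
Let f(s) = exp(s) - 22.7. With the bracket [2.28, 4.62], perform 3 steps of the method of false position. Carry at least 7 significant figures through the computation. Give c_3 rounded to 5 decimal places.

False-position update: c = (a·f(b) − b·f(a))/(f(b) − f(a)); replace the endpoint whose sign matches f(c).
f(2.280000) = -12.923320, f(4.620000) = 78.794032
step 1: c = 2.609715, f(c) = -9.104827 < 0 → new bracket [2.609715, 4.620000]
step 2: c = 2.817946, f(c) = -5.957571 < 0 → new bracket [2.817946, 4.620000]
step 3: c = 2.944621, f(c) = -3.696549 < 0 → new bracket [2.944621, 4.620000]

2.94462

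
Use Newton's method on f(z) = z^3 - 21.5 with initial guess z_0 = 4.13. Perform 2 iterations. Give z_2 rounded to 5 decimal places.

Newton update: z ← z − f(z)/f'(z).
f'(z) = 3z^2
z_0 = 4.130000: f = 48.944997, f' = 51.170700 → z_1 = 4.130000 - (48.944997)/(51.170700) = 3.173496
z_1 = 3.173496: f = 10.460512, f' = 30.213224 → z_2 = 3.173496 - (10.460512)/(30.213224) = 2.827273

2.82727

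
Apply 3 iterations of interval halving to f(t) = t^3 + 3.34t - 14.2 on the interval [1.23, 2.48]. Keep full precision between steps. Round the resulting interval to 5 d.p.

[1.85500, 2.01125]

f(1.230000) = -8.230933, f(2.480000) = 9.336192 (opposite signs)
step 1: m = 1.855000, f(m) = -1.621199 < 0 → root in [1.855000, 2.480000]
step 2: m = 2.167500, f(m) = 3.222487 > 0 → root in [1.855000, 2.167500]
step 3: m = 2.011250, f(m) = 0.653336 > 0 → root in [1.855000, 2.011250]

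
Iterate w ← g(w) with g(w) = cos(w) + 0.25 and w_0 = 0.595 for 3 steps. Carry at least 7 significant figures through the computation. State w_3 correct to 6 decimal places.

0.999850

w_1 = g(0.595000) = 1.078148
w_2 = g(1.078148) = 0.722961
w_3 = g(0.722961) = 0.999850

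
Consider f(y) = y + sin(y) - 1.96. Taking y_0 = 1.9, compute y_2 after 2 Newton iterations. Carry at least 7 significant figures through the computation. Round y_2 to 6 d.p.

Newton update: y ← y − f(y)/f'(y).
f'(y) = 1 + cos(y)
y_0 = 1.900000: f = 0.886300, f' = 0.676710 → y_1 = 1.900000 - (0.886300)/(0.676710) = 0.590282
y_1 = 0.590282: f = -0.813123, f' = 1.830784 → y_2 = 0.590282 - (-0.813123)/(1.830784) = 1.034421

1.034421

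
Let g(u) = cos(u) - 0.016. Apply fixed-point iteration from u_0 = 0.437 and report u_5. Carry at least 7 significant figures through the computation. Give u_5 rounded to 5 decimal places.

u_1 = g(0.437000) = 0.890025
u_2 = g(0.890025) = 0.613392
u_3 = g(0.613392) = 0.801700
u_4 = g(0.801700) = 0.679486
u_5 = g(0.679486) = 0.761896

0.76190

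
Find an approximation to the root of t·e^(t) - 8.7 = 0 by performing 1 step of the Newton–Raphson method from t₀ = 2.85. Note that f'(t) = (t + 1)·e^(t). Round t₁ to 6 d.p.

Newton update: t ← t − f(t)/f'(t).
t_0 = 2.850000: f = 40.570178, f' = 66.557960 → t_1 = 2.850000 - (40.570178)/(66.557960) = 2.240453

2.240453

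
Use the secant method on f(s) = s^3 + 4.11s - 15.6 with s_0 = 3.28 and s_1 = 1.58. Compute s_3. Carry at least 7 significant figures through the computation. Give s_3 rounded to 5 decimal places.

Secant update: s_(k+1) = s_k − f(s_k)·(s_k − s_(k-1))/(f(s_k) − f(s_(k-1))).
f(s_0) = 33.168352, f(s_1) = -5.161888
s_2 = 1.580000 - (-5.161888)·(1.580000 - 3.280000)/(-5.161888 - (33.168352)) = 1.808937; f(s_2) = -2.245969
s_3 = 1.808937 - (-2.245969)·(1.808937 - 1.580000)/(-2.245969 - (-5.161888)) = 1.985274; f(s_3) = 0.384068

1.98527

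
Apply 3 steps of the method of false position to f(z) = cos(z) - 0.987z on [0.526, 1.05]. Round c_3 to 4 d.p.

False-position update: c = (a·f(b) − b·f(a))/(f(b) − f(a)); replace the endpoint whose sign matches f(c).
f(0.526000) = 0.345660, f(1.050000) = -0.538779
step 1: c = 0.730792, f(c) = 0.023354 > 0 → new bracket [0.730792, 1.050000]
step 2: c = 0.744054, f(c) = 0.001348 > 0 → new bracket [0.744054, 1.050000]
step 3: c = 0.744817, f(c) = 0.000077 > 0 → new bracket [0.744817, 1.050000]

0.7448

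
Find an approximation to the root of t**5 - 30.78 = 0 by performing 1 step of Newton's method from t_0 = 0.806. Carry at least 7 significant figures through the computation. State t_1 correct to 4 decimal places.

15.2315

f'(t) = 5t**4
t_0 = 0.806000: f = -30.439846, f' = 2.110135 → t_1 = 0.806000 - (-30.439846)/(2.110135) = 15.231547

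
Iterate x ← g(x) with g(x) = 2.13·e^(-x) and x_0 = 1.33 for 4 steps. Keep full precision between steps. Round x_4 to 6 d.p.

x_1 = g(1.330000) = 0.563337
x_2 = g(0.563337) = 1.212623
x_3 = g(1.212623) = 0.633497
x_4 = g(0.633497) = 1.130461

1.130461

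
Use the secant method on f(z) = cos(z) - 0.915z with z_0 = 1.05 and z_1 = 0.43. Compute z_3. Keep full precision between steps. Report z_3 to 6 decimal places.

f(z_0) = -0.463179, f(z_1) = 0.515516
z_2 = 0.430000 - (0.515516)·(0.430000 - 1.050000)/(0.515516 - (-0.463179)) = 0.756578; f(z_2) = 0.034921
z_3 = 0.756578 - (0.034921)·(0.756578 - 0.430000)/(0.034921 - (0.515516)) = 0.780307; f(z_3) = -0.003284

0.780307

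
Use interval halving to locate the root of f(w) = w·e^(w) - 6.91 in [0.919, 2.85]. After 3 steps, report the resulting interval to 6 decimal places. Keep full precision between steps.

[1.401750, 1.643125]

f(0.919000) = -4.606267, f(2.850000) = 42.360178 (opposite signs)
step 1: m = 1.884500, f(m) = 5.495781 > 0 → root in [0.919000, 1.884500]
step 2: m = 1.401750, f(m) = -1.215667 < 0 → root in [1.401750, 1.884500]
step 3: m = 1.643125, f(m) = 1.587100 > 0 → root in [1.401750, 1.643125]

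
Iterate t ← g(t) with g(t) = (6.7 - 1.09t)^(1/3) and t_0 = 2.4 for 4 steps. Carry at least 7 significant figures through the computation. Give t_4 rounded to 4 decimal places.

1.6934

t_1 = g(2.400000) = 1.598436
t_2 = g(1.598436) = 1.705141
t_3 = g(1.705141) = 1.691701
t_4 = g(1.691701) = 1.693405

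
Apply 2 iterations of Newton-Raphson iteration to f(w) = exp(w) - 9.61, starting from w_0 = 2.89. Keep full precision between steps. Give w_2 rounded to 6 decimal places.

2.275138

f'(w) = exp(w)
w_0 = 2.890000: f = 8.383310, f' = 17.993310 → w_1 = 2.890000 - (8.383310)/(17.993310) = 2.424087
w_1 = 2.424087: f = 1.681920, f' = 11.291920 → w_2 = 2.424087 - (1.681920)/(11.291920) = 2.275138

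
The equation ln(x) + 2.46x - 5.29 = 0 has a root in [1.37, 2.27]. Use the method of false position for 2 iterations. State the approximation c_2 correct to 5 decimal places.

1.89163

f(1.370000) = -1.604989, f(2.270000) = 1.113980
step 1: c = 1.901264, f(c) = 0.029628 > 0 → new bracket [1.370000, 1.901264]
step 2: c = 1.891635, f(c) = 0.000862 > 0 → new bracket [1.370000, 1.891635]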